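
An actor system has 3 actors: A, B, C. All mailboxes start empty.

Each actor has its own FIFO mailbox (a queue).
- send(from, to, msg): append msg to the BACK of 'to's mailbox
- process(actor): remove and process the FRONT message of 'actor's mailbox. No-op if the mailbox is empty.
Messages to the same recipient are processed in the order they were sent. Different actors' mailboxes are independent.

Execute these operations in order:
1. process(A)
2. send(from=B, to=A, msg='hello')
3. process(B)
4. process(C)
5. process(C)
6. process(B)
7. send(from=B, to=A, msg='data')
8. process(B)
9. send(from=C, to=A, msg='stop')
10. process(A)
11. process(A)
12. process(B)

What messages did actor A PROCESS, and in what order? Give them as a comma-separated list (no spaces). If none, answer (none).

After 1 (process(A)): A:[] B:[] C:[]
After 2 (send(from=B, to=A, msg='hello')): A:[hello] B:[] C:[]
After 3 (process(B)): A:[hello] B:[] C:[]
After 4 (process(C)): A:[hello] B:[] C:[]
After 5 (process(C)): A:[hello] B:[] C:[]
After 6 (process(B)): A:[hello] B:[] C:[]
After 7 (send(from=B, to=A, msg='data')): A:[hello,data] B:[] C:[]
After 8 (process(B)): A:[hello,data] B:[] C:[]
After 9 (send(from=C, to=A, msg='stop')): A:[hello,data,stop] B:[] C:[]
After 10 (process(A)): A:[data,stop] B:[] C:[]
After 11 (process(A)): A:[stop] B:[] C:[]
After 12 (process(B)): A:[stop] B:[] C:[]

Answer: hello,data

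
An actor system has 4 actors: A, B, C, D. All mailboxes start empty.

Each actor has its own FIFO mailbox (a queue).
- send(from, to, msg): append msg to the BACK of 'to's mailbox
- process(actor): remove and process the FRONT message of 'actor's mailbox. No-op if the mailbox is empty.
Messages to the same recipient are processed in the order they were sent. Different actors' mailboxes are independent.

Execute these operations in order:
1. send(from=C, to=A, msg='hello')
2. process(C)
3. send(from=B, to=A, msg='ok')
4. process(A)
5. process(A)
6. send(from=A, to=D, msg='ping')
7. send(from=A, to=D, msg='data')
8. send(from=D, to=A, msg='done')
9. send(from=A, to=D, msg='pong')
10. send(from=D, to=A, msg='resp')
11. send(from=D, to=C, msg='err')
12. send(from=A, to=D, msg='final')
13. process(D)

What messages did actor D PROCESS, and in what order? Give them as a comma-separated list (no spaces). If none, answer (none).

After 1 (send(from=C, to=A, msg='hello')): A:[hello] B:[] C:[] D:[]
After 2 (process(C)): A:[hello] B:[] C:[] D:[]
After 3 (send(from=B, to=A, msg='ok')): A:[hello,ok] B:[] C:[] D:[]
After 4 (process(A)): A:[ok] B:[] C:[] D:[]
After 5 (process(A)): A:[] B:[] C:[] D:[]
After 6 (send(from=A, to=D, msg='ping')): A:[] B:[] C:[] D:[ping]
After 7 (send(from=A, to=D, msg='data')): A:[] B:[] C:[] D:[ping,data]
After 8 (send(from=D, to=A, msg='done')): A:[done] B:[] C:[] D:[ping,data]
After 9 (send(from=A, to=D, msg='pong')): A:[done] B:[] C:[] D:[ping,data,pong]
After 10 (send(from=D, to=A, msg='resp')): A:[done,resp] B:[] C:[] D:[ping,data,pong]
After 11 (send(from=D, to=C, msg='err')): A:[done,resp] B:[] C:[err] D:[ping,data,pong]
After 12 (send(from=A, to=D, msg='final')): A:[done,resp] B:[] C:[err] D:[ping,data,pong,final]
After 13 (process(D)): A:[done,resp] B:[] C:[err] D:[data,pong,final]

Answer: ping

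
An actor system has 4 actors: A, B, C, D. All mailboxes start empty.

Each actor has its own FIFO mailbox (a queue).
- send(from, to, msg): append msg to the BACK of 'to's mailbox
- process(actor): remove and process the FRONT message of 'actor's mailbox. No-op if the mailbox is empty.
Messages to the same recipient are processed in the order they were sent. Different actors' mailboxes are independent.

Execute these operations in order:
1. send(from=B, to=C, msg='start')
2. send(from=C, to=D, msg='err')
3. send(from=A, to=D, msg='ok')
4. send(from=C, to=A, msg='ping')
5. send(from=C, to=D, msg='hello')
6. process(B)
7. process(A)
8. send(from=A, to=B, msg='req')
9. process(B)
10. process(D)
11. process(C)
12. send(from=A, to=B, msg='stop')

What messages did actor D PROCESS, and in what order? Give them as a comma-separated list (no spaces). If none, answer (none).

After 1 (send(from=B, to=C, msg='start')): A:[] B:[] C:[start] D:[]
After 2 (send(from=C, to=D, msg='err')): A:[] B:[] C:[start] D:[err]
After 3 (send(from=A, to=D, msg='ok')): A:[] B:[] C:[start] D:[err,ok]
After 4 (send(from=C, to=A, msg='ping')): A:[ping] B:[] C:[start] D:[err,ok]
After 5 (send(from=C, to=D, msg='hello')): A:[ping] B:[] C:[start] D:[err,ok,hello]
After 6 (process(B)): A:[ping] B:[] C:[start] D:[err,ok,hello]
After 7 (process(A)): A:[] B:[] C:[start] D:[err,ok,hello]
After 8 (send(from=A, to=B, msg='req')): A:[] B:[req] C:[start] D:[err,ok,hello]
After 9 (process(B)): A:[] B:[] C:[start] D:[err,ok,hello]
After 10 (process(D)): A:[] B:[] C:[start] D:[ok,hello]
After 11 (process(C)): A:[] B:[] C:[] D:[ok,hello]
After 12 (send(from=A, to=B, msg='stop')): A:[] B:[stop] C:[] D:[ok,hello]

Answer: err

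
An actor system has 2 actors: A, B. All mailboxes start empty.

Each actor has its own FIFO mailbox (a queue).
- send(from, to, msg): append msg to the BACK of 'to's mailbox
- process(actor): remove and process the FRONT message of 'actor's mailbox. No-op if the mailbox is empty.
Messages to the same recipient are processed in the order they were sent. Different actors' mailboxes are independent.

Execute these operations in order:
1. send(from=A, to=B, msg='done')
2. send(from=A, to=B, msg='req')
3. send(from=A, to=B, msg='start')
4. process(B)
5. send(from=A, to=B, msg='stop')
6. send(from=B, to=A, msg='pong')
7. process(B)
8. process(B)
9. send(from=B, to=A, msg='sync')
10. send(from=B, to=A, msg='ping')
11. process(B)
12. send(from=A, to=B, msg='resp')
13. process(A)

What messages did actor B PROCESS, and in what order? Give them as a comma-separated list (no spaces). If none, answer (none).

After 1 (send(from=A, to=B, msg='done')): A:[] B:[done]
After 2 (send(from=A, to=B, msg='req')): A:[] B:[done,req]
After 3 (send(from=A, to=B, msg='start')): A:[] B:[done,req,start]
After 4 (process(B)): A:[] B:[req,start]
After 5 (send(from=A, to=B, msg='stop')): A:[] B:[req,start,stop]
After 6 (send(from=B, to=A, msg='pong')): A:[pong] B:[req,start,stop]
After 7 (process(B)): A:[pong] B:[start,stop]
After 8 (process(B)): A:[pong] B:[stop]
After 9 (send(from=B, to=A, msg='sync')): A:[pong,sync] B:[stop]
After 10 (send(from=B, to=A, msg='ping')): A:[pong,sync,ping] B:[stop]
After 11 (process(B)): A:[pong,sync,ping] B:[]
After 12 (send(from=A, to=B, msg='resp')): A:[pong,sync,ping] B:[resp]
After 13 (process(A)): A:[sync,ping] B:[resp]

Answer: done,req,start,stop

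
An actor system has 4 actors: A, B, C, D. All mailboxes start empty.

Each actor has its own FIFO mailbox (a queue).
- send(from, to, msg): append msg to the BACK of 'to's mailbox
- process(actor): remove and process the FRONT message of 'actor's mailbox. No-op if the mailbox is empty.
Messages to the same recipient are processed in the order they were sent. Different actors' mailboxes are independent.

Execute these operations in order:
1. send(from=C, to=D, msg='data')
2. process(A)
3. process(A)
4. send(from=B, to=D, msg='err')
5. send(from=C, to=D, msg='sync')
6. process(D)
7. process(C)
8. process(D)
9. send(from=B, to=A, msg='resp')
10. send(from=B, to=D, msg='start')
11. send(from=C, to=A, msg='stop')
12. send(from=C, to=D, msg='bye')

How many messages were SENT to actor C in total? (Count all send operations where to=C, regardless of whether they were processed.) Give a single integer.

Answer: 0

Derivation:
After 1 (send(from=C, to=D, msg='data')): A:[] B:[] C:[] D:[data]
After 2 (process(A)): A:[] B:[] C:[] D:[data]
After 3 (process(A)): A:[] B:[] C:[] D:[data]
After 4 (send(from=B, to=D, msg='err')): A:[] B:[] C:[] D:[data,err]
After 5 (send(from=C, to=D, msg='sync')): A:[] B:[] C:[] D:[data,err,sync]
After 6 (process(D)): A:[] B:[] C:[] D:[err,sync]
After 7 (process(C)): A:[] B:[] C:[] D:[err,sync]
After 8 (process(D)): A:[] B:[] C:[] D:[sync]
After 9 (send(from=B, to=A, msg='resp')): A:[resp] B:[] C:[] D:[sync]
After 10 (send(from=B, to=D, msg='start')): A:[resp] B:[] C:[] D:[sync,start]
After 11 (send(from=C, to=A, msg='stop')): A:[resp,stop] B:[] C:[] D:[sync,start]
After 12 (send(from=C, to=D, msg='bye')): A:[resp,stop] B:[] C:[] D:[sync,start,bye]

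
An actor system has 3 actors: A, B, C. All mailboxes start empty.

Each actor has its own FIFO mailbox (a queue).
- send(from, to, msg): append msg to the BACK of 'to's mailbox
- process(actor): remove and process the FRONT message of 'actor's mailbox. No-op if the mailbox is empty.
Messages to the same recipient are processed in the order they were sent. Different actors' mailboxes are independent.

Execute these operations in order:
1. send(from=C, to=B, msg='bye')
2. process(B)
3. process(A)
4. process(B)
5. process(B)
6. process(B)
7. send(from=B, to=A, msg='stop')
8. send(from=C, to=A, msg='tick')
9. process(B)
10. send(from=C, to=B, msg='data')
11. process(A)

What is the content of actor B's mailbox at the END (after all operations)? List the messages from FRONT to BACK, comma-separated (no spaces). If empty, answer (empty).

Answer: data

Derivation:
After 1 (send(from=C, to=B, msg='bye')): A:[] B:[bye] C:[]
After 2 (process(B)): A:[] B:[] C:[]
After 3 (process(A)): A:[] B:[] C:[]
After 4 (process(B)): A:[] B:[] C:[]
After 5 (process(B)): A:[] B:[] C:[]
After 6 (process(B)): A:[] B:[] C:[]
After 7 (send(from=B, to=A, msg='stop')): A:[stop] B:[] C:[]
After 8 (send(from=C, to=A, msg='tick')): A:[stop,tick] B:[] C:[]
After 9 (process(B)): A:[stop,tick] B:[] C:[]
After 10 (send(from=C, to=B, msg='data')): A:[stop,tick] B:[data] C:[]
After 11 (process(A)): A:[tick] B:[data] C:[]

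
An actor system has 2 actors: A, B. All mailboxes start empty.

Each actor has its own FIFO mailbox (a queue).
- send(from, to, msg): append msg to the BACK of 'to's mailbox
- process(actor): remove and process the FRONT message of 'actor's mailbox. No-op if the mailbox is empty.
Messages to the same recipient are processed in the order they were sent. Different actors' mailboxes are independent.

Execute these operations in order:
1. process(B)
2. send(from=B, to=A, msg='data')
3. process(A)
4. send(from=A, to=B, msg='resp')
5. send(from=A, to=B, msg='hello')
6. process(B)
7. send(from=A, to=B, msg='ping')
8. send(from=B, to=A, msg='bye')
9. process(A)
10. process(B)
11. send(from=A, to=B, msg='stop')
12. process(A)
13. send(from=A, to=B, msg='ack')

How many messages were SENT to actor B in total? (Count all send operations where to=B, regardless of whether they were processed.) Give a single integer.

Answer: 5

Derivation:
After 1 (process(B)): A:[] B:[]
After 2 (send(from=B, to=A, msg='data')): A:[data] B:[]
After 3 (process(A)): A:[] B:[]
After 4 (send(from=A, to=B, msg='resp')): A:[] B:[resp]
After 5 (send(from=A, to=B, msg='hello')): A:[] B:[resp,hello]
After 6 (process(B)): A:[] B:[hello]
After 7 (send(from=A, to=B, msg='ping')): A:[] B:[hello,ping]
After 8 (send(from=B, to=A, msg='bye')): A:[bye] B:[hello,ping]
After 9 (process(A)): A:[] B:[hello,ping]
After 10 (process(B)): A:[] B:[ping]
After 11 (send(from=A, to=B, msg='stop')): A:[] B:[ping,stop]
After 12 (process(A)): A:[] B:[ping,stop]
After 13 (send(from=A, to=B, msg='ack')): A:[] B:[ping,stop,ack]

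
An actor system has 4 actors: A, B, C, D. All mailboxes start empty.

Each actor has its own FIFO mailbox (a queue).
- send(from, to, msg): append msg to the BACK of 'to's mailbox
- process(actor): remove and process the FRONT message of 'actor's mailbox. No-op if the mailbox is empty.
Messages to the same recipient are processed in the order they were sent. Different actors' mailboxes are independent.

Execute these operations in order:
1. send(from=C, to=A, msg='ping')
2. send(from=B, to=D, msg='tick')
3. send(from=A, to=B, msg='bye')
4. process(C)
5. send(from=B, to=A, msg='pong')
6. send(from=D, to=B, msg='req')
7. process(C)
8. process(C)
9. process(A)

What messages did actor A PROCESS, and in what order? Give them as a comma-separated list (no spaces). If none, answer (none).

After 1 (send(from=C, to=A, msg='ping')): A:[ping] B:[] C:[] D:[]
After 2 (send(from=B, to=D, msg='tick')): A:[ping] B:[] C:[] D:[tick]
After 3 (send(from=A, to=B, msg='bye')): A:[ping] B:[bye] C:[] D:[tick]
After 4 (process(C)): A:[ping] B:[bye] C:[] D:[tick]
After 5 (send(from=B, to=A, msg='pong')): A:[ping,pong] B:[bye] C:[] D:[tick]
After 6 (send(from=D, to=B, msg='req')): A:[ping,pong] B:[bye,req] C:[] D:[tick]
After 7 (process(C)): A:[ping,pong] B:[bye,req] C:[] D:[tick]
After 8 (process(C)): A:[ping,pong] B:[bye,req] C:[] D:[tick]
After 9 (process(A)): A:[pong] B:[bye,req] C:[] D:[tick]

Answer: ping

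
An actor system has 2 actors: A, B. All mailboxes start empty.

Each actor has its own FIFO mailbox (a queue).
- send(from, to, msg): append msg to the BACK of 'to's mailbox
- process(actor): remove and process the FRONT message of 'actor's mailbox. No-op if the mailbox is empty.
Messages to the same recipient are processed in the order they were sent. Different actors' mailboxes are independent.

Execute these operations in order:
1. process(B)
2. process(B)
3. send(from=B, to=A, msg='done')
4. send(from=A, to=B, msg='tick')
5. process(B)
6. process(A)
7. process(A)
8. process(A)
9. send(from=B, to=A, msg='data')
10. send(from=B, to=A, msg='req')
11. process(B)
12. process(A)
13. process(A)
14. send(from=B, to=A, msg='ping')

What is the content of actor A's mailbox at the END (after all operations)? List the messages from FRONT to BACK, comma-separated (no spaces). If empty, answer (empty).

After 1 (process(B)): A:[] B:[]
After 2 (process(B)): A:[] B:[]
After 3 (send(from=B, to=A, msg='done')): A:[done] B:[]
After 4 (send(from=A, to=B, msg='tick')): A:[done] B:[tick]
After 5 (process(B)): A:[done] B:[]
After 6 (process(A)): A:[] B:[]
After 7 (process(A)): A:[] B:[]
After 8 (process(A)): A:[] B:[]
After 9 (send(from=B, to=A, msg='data')): A:[data] B:[]
After 10 (send(from=B, to=A, msg='req')): A:[data,req] B:[]
After 11 (process(B)): A:[data,req] B:[]
After 12 (process(A)): A:[req] B:[]
After 13 (process(A)): A:[] B:[]
After 14 (send(from=B, to=A, msg='ping')): A:[ping] B:[]

Answer: ping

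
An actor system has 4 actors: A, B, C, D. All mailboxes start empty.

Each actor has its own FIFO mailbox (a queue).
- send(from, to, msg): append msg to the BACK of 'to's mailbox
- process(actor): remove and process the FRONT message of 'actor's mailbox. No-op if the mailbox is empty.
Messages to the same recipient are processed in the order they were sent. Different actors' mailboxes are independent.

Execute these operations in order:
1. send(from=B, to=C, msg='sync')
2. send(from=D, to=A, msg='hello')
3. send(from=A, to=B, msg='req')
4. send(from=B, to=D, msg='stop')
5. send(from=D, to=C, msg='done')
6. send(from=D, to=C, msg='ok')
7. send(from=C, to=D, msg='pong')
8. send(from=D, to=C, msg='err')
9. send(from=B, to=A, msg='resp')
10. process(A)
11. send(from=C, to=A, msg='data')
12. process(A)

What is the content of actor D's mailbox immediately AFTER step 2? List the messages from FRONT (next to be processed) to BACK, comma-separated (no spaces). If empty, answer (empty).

After 1 (send(from=B, to=C, msg='sync')): A:[] B:[] C:[sync] D:[]
After 2 (send(from=D, to=A, msg='hello')): A:[hello] B:[] C:[sync] D:[]

(empty)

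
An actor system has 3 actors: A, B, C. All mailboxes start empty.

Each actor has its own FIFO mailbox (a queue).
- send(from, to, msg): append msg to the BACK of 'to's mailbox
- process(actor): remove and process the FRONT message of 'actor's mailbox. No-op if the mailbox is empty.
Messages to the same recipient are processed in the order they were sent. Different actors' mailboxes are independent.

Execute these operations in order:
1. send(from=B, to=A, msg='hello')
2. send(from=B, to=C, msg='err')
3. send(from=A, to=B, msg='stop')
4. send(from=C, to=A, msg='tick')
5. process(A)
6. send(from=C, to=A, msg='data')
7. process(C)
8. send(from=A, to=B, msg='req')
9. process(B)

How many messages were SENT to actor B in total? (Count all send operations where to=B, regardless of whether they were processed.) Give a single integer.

After 1 (send(from=B, to=A, msg='hello')): A:[hello] B:[] C:[]
After 2 (send(from=B, to=C, msg='err')): A:[hello] B:[] C:[err]
After 3 (send(from=A, to=B, msg='stop')): A:[hello] B:[stop] C:[err]
After 4 (send(from=C, to=A, msg='tick')): A:[hello,tick] B:[stop] C:[err]
After 5 (process(A)): A:[tick] B:[stop] C:[err]
After 6 (send(from=C, to=A, msg='data')): A:[tick,data] B:[stop] C:[err]
After 7 (process(C)): A:[tick,data] B:[stop] C:[]
After 8 (send(from=A, to=B, msg='req')): A:[tick,data] B:[stop,req] C:[]
After 9 (process(B)): A:[tick,data] B:[req] C:[]

Answer: 2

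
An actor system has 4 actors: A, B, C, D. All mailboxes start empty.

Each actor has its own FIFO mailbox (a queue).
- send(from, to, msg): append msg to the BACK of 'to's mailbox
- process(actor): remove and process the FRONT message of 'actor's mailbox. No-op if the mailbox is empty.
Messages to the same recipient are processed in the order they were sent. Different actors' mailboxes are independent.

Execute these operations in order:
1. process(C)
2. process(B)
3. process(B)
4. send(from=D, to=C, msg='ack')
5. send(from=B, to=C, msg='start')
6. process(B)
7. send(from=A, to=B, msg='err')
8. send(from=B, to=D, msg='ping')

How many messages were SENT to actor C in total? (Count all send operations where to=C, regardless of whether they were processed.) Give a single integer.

Answer: 2

Derivation:
After 1 (process(C)): A:[] B:[] C:[] D:[]
After 2 (process(B)): A:[] B:[] C:[] D:[]
After 3 (process(B)): A:[] B:[] C:[] D:[]
After 4 (send(from=D, to=C, msg='ack')): A:[] B:[] C:[ack] D:[]
After 5 (send(from=B, to=C, msg='start')): A:[] B:[] C:[ack,start] D:[]
After 6 (process(B)): A:[] B:[] C:[ack,start] D:[]
After 7 (send(from=A, to=B, msg='err')): A:[] B:[err] C:[ack,start] D:[]
After 8 (send(from=B, to=D, msg='ping')): A:[] B:[err] C:[ack,start] D:[ping]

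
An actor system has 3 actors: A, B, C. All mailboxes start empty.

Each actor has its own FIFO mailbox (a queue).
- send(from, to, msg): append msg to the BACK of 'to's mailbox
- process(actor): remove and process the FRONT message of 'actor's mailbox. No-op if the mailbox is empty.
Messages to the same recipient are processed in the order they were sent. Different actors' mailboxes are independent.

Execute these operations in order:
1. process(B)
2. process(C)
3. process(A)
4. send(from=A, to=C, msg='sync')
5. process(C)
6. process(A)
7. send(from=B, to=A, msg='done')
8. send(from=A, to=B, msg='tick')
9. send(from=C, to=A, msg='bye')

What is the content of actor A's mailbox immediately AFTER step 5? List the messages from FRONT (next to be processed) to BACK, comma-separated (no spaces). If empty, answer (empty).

After 1 (process(B)): A:[] B:[] C:[]
After 2 (process(C)): A:[] B:[] C:[]
After 3 (process(A)): A:[] B:[] C:[]
After 4 (send(from=A, to=C, msg='sync')): A:[] B:[] C:[sync]
After 5 (process(C)): A:[] B:[] C:[]

(empty)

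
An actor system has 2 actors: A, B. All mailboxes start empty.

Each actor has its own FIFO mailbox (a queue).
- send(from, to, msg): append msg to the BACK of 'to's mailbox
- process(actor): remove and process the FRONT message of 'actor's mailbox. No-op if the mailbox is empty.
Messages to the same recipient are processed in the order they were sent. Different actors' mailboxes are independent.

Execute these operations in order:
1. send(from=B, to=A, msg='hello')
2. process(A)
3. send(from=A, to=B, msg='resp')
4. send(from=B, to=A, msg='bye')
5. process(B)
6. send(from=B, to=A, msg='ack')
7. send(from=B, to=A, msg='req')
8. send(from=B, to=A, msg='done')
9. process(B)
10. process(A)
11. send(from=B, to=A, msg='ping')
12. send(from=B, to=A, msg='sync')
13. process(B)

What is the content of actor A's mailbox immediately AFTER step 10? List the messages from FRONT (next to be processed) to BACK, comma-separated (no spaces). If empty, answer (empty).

After 1 (send(from=B, to=A, msg='hello')): A:[hello] B:[]
After 2 (process(A)): A:[] B:[]
After 3 (send(from=A, to=B, msg='resp')): A:[] B:[resp]
After 4 (send(from=B, to=A, msg='bye')): A:[bye] B:[resp]
After 5 (process(B)): A:[bye] B:[]
After 6 (send(from=B, to=A, msg='ack')): A:[bye,ack] B:[]
After 7 (send(from=B, to=A, msg='req')): A:[bye,ack,req] B:[]
After 8 (send(from=B, to=A, msg='done')): A:[bye,ack,req,done] B:[]
After 9 (process(B)): A:[bye,ack,req,done] B:[]
After 10 (process(A)): A:[ack,req,done] B:[]

ack,req,done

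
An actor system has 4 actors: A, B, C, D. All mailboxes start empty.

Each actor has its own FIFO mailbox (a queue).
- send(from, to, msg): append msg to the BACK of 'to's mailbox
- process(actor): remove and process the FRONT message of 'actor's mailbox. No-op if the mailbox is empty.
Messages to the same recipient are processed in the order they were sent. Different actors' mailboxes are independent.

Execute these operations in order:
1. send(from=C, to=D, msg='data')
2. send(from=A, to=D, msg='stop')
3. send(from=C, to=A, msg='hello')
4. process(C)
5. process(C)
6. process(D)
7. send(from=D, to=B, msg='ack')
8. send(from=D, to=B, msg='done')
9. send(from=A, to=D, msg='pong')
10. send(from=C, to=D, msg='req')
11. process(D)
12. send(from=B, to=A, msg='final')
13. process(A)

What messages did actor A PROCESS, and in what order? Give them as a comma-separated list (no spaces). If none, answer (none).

After 1 (send(from=C, to=D, msg='data')): A:[] B:[] C:[] D:[data]
After 2 (send(from=A, to=D, msg='stop')): A:[] B:[] C:[] D:[data,stop]
After 3 (send(from=C, to=A, msg='hello')): A:[hello] B:[] C:[] D:[data,stop]
After 4 (process(C)): A:[hello] B:[] C:[] D:[data,stop]
After 5 (process(C)): A:[hello] B:[] C:[] D:[data,stop]
After 6 (process(D)): A:[hello] B:[] C:[] D:[stop]
After 7 (send(from=D, to=B, msg='ack')): A:[hello] B:[ack] C:[] D:[stop]
After 8 (send(from=D, to=B, msg='done')): A:[hello] B:[ack,done] C:[] D:[stop]
After 9 (send(from=A, to=D, msg='pong')): A:[hello] B:[ack,done] C:[] D:[stop,pong]
After 10 (send(from=C, to=D, msg='req')): A:[hello] B:[ack,done] C:[] D:[stop,pong,req]
After 11 (process(D)): A:[hello] B:[ack,done] C:[] D:[pong,req]
After 12 (send(from=B, to=A, msg='final')): A:[hello,final] B:[ack,done] C:[] D:[pong,req]
After 13 (process(A)): A:[final] B:[ack,done] C:[] D:[pong,req]

Answer: hello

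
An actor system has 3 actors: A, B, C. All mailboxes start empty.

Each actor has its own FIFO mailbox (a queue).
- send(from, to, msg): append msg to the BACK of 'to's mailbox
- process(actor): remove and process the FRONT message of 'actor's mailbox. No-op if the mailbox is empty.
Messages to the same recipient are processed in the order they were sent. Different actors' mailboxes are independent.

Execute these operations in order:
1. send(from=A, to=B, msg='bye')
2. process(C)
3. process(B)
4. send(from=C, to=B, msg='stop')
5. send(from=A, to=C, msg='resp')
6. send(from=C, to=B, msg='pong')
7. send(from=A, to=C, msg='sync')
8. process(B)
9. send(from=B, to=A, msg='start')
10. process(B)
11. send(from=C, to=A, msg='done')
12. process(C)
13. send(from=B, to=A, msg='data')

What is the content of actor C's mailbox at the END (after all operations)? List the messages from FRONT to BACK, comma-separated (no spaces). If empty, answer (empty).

Answer: sync

Derivation:
After 1 (send(from=A, to=B, msg='bye')): A:[] B:[bye] C:[]
After 2 (process(C)): A:[] B:[bye] C:[]
After 3 (process(B)): A:[] B:[] C:[]
After 4 (send(from=C, to=B, msg='stop')): A:[] B:[stop] C:[]
After 5 (send(from=A, to=C, msg='resp')): A:[] B:[stop] C:[resp]
After 6 (send(from=C, to=B, msg='pong')): A:[] B:[stop,pong] C:[resp]
After 7 (send(from=A, to=C, msg='sync')): A:[] B:[stop,pong] C:[resp,sync]
After 8 (process(B)): A:[] B:[pong] C:[resp,sync]
After 9 (send(from=B, to=A, msg='start')): A:[start] B:[pong] C:[resp,sync]
After 10 (process(B)): A:[start] B:[] C:[resp,sync]
After 11 (send(from=C, to=A, msg='done')): A:[start,done] B:[] C:[resp,sync]
After 12 (process(C)): A:[start,done] B:[] C:[sync]
After 13 (send(from=B, to=A, msg='data')): A:[start,done,data] B:[] C:[sync]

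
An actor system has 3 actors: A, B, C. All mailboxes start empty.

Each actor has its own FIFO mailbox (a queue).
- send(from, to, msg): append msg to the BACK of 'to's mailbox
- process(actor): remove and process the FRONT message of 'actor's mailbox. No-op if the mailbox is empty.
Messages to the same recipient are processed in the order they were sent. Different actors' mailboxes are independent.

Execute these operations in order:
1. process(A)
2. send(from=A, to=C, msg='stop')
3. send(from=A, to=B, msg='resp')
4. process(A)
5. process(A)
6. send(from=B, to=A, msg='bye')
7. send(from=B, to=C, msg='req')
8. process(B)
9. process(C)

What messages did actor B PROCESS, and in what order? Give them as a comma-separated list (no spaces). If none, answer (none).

Answer: resp

Derivation:
After 1 (process(A)): A:[] B:[] C:[]
After 2 (send(from=A, to=C, msg='stop')): A:[] B:[] C:[stop]
After 3 (send(from=A, to=B, msg='resp')): A:[] B:[resp] C:[stop]
After 4 (process(A)): A:[] B:[resp] C:[stop]
After 5 (process(A)): A:[] B:[resp] C:[stop]
After 6 (send(from=B, to=A, msg='bye')): A:[bye] B:[resp] C:[stop]
After 7 (send(from=B, to=C, msg='req')): A:[bye] B:[resp] C:[stop,req]
After 8 (process(B)): A:[bye] B:[] C:[stop,req]
After 9 (process(C)): A:[bye] B:[] C:[req]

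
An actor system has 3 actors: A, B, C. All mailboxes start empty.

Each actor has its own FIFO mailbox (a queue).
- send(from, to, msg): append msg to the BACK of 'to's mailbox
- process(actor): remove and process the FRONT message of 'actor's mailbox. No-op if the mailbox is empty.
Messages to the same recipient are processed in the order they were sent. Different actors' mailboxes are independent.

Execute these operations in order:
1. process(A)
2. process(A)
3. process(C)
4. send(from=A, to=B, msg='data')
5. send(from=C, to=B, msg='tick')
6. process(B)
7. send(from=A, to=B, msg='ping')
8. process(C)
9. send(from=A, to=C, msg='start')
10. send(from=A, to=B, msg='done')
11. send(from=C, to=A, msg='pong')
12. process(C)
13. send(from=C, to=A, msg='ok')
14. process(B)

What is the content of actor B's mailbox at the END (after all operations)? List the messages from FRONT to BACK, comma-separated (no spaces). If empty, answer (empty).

After 1 (process(A)): A:[] B:[] C:[]
After 2 (process(A)): A:[] B:[] C:[]
After 3 (process(C)): A:[] B:[] C:[]
After 4 (send(from=A, to=B, msg='data')): A:[] B:[data] C:[]
After 5 (send(from=C, to=B, msg='tick')): A:[] B:[data,tick] C:[]
After 6 (process(B)): A:[] B:[tick] C:[]
After 7 (send(from=A, to=B, msg='ping')): A:[] B:[tick,ping] C:[]
After 8 (process(C)): A:[] B:[tick,ping] C:[]
After 9 (send(from=A, to=C, msg='start')): A:[] B:[tick,ping] C:[start]
After 10 (send(from=A, to=B, msg='done')): A:[] B:[tick,ping,done] C:[start]
After 11 (send(from=C, to=A, msg='pong')): A:[pong] B:[tick,ping,done] C:[start]
After 12 (process(C)): A:[pong] B:[tick,ping,done] C:[]
After 13 (send(from=C, to=A, msg='ok')): A:[pong,ok] B:[tick,ping,done] C:[]
After 14 (process(B)): A:[pong,ok] B:[ping,done] C:[]

Answer: ping,done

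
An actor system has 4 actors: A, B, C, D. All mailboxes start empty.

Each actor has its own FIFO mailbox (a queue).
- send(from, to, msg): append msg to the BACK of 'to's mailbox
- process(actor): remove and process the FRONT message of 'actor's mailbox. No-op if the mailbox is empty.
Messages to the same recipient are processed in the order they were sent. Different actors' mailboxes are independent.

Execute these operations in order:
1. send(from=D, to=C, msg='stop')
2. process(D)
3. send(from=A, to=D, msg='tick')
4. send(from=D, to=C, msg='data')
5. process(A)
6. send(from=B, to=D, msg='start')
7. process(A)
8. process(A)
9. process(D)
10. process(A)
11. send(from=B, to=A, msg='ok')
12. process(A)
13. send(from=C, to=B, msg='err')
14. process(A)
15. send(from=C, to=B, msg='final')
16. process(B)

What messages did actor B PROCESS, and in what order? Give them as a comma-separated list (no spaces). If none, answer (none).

After 1 (send(from=D, to=C, msg='stop')): A:[] B:[] C:[stop] D:[]
After 2 (process(D)): A:[] B:[] C:[stop] D:[]
After 3 (send(from=A, to=D, msg='tick')): A:[] B:[] C:[stop] D:[tick]
After 4 (send(from=D, to=C, msg='data')): A:[] B:[] C:[stop,data] D:[tick]
After 5 (process(A)): A:[] B:[] C:[stop,data] D:[tick]
After 6 (send(from=B, to=D, msg='start')): A:[] B:[] C:[stop,data] D:[tick,start]
After 7 (process(A)): A:[] B:[] C:[stop,data] D:[tick,start]
After 8 (process(A)): A:[] B:[] C:[stop,data] D:[tick,start]
After 9 (process(D)): A:[] B:[] C:[stop,data] D:[start]
After 10 (process(A)): A:[] B:[] C:[stop,data] D:[start]
After 11 (send(from=B, to=A, msg='ok')): A:[ok] B:[] C:[stop,data] D:[start]
After 12 (process(A)): A:[] B:[] C:[stop,data] D:[start]
After 13 (send(from=C, to=B, msg='err')): A:[] B:[err] C:[stop,data] D:[start]
After 14 (process(A)): A:[] B:[err] C:[stop,data] D:[start]
After 15 (send(from=C, to=B, msg='final')): A:[] B:[err,final] C:[stop,data] D:[start]
After 16 (process(B)): A:[] B:[final] C:[stop,data] D:[start]

Answer: err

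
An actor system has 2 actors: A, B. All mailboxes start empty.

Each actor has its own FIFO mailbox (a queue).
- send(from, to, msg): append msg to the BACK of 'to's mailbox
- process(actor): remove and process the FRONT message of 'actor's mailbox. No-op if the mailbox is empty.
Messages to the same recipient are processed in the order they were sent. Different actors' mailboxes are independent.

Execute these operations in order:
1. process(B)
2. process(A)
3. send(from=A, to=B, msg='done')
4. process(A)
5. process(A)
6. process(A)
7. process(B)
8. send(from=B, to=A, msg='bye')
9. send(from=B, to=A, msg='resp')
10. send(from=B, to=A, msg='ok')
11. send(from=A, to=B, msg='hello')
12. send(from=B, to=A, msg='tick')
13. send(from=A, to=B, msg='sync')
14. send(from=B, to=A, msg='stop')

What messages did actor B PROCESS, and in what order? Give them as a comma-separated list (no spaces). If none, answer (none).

Answer: done

Derivation:
After 1 (process(B)): A:[] B:[]
After 2 (process(A)): A:[] B:[]
After 3 (send(from=A, to=B, msg='done')): A:[] B:[done]
After 4 (process(A)): A:[] B:[done]
After 5 (process(A)): A:[] B:[done]
After 6 (process(A)): A:[] B:[done]
After 7 (process(B)): A:[] B:[]
After 8 (send(from=B, to=A, msg='bye')): A:[bye] B:[]
After 9 (send(from=B, to=A, msg='resp')): A:[bye,resp] B:[]
After 10 (send(from=B, to=A, msg='ok')): A:[bye,resp,ok] B:[]
After 11 (send(from=A, to=B, msg='hello')): A:[bye,resp,ok] B:[hello]
After 12 (send(from=B, to=A, msg='tick')): A:[bye,resp,ok,tick] B:[hello]
After 13 (send(from=A, to=B, msg='sync')): A:[bye,resp,ok,tick] B:[hello,sync]
After 14 (send(from=B, to=A, msg='stop')): A:[bye,resp,ok,tick,stop] B:[hello,sync]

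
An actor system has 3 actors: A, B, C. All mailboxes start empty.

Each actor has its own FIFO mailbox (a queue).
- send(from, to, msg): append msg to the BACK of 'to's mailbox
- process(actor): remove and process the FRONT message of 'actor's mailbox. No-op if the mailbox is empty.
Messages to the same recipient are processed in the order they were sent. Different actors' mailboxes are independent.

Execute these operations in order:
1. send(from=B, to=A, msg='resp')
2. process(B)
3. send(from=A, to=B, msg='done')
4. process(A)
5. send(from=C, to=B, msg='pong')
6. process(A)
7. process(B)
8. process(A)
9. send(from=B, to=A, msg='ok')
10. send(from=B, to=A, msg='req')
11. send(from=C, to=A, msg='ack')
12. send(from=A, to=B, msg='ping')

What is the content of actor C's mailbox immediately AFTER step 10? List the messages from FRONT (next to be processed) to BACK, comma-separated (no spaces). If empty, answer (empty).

After 1 (send(from=B, to=A, msg='resp')): A:[resp] B:[] C:[]
After 2 (process(B)): A:[resp] B:[] C:[]
After 3 (send(from=A, to=B, msg='done')): A:[resp] B:[done] C:[]
After 4 (process(A)): A:[] B:[done] C:[]
After 5 (send(from=C, to=B, msg='pong')): A:[] B:[done,pong] C:[]
After 6 (process(A)): A:[] B:[done,pong] C:[]
After 7 (process(B)): A:[] B:[pong] C:[]
After 8 (process(A)): A:[] B:[pong] C:[]
After 9 (send(from=B, to=A, msg='ok')): A:[ok] B:[pong] C:[]
After 10 (send(from=B, to=A, msg='req')): A:[ok,req] B:[pong] C:[]

(empty)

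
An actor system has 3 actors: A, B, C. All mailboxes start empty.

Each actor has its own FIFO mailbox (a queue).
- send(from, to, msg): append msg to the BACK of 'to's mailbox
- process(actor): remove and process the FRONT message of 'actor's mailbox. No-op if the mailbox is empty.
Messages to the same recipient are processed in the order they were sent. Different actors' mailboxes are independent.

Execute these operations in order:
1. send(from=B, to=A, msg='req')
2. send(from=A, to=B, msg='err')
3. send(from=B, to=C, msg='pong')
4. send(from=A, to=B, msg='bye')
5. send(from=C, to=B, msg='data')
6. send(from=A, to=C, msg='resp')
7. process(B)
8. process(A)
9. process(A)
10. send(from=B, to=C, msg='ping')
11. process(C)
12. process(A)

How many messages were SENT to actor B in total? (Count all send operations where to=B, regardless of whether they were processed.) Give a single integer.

Answer: 3

Derivation:
After 1 (send(from=B, to=A, msg='req')): A:[req] B:[] C:[]
After 2 (send(from=A, to=B, msg='err')): A:[req] B:[err] C:[]
After 3 (send(from=B, to=C, msg='pong')): A:[req] B:[err] C:[pong]
After 4 (send(from=A, to=B, msg='bye')): A:[req] B:[err,bye] C:[pong]
After 5 (send(from=C, to=B, msg='data')): A:[req] B:[err,bye,data] C:[pong]
After 6 (send(from=A, to=C, msg='resp')): A:[req] B:[err,bye,data] C:[pong,resp]
After 7 (process(B)): A:[req] B:[bye,data] C:[pong,resp]
After 8 (process(A)): A:[] B:[bye,data] C:[pong,resp]
After 9 (process(A)): A:[] B:[bye,data] C:[pong,resp]
After 10 (send(from=B, to=C, msg='ping')): A:[] B:[bye,data] C:[pong,resp,ping]
After 11 (process(C)): A:[] B:[bye,data] C:[resp,ping]
After 12 (process(A)): A:[] B:[bye,data] C:[resp,ping]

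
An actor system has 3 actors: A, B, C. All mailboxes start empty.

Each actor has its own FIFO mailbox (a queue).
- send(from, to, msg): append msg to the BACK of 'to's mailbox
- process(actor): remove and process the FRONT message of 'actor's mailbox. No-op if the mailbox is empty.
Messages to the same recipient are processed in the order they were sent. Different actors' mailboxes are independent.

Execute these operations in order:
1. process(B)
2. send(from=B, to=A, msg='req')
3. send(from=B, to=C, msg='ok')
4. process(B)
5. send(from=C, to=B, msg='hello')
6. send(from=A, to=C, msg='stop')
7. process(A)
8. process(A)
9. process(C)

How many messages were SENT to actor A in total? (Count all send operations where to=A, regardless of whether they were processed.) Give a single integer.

Answer: 1

Derivation:
After 1 (process(B)): A:[] B:[] C:[]
After 2 (send(from=B, to=A, msg='req')): A:[req] B:[] C:[]
After 3 (send(from=B, to=C, msg='ok')): A:[req] B:[] C:[ok]
After 4 (process(B)): A:[req] B:[] C:[ok]
After 5 (send(from=C, to=B, msg='hello')): A:[req] B:[hello] C:[ok]
After 6 (send(from=A, to=C, msg='stop')): A:[req] B:[hello] C:[ok,stop]
After 7 (process(A)): A:[] B:[hello] C:[ok,stop]
After 8 (process(A)): A:[] B:[hello] C:[ok,stop]
After 9 (process(C)): A:[] B:[hello] C:[stop]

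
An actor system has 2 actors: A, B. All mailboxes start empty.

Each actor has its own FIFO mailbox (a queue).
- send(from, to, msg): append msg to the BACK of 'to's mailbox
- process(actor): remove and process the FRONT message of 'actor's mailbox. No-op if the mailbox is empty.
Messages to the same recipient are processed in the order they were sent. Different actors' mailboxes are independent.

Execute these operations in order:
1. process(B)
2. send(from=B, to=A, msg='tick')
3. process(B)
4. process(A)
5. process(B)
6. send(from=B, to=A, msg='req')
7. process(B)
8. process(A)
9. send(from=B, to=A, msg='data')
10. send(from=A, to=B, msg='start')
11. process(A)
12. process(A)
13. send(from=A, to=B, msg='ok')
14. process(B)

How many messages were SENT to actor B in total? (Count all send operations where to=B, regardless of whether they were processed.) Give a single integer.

Answer: 2

Derivation:
After 1 (process(B)): A:[] B:[]
After 2 (send(from=B, to=A, msg='tick')): A:[tick] B:[]
After 3 (process(B)): A:[tick] B:[]
After 4 (process(A)): A:[] B:[]
After 5 (process(B)): A:[] B:[]
After 6 (send(from=B, to=A, msg='req')): A:[req] B:[]
After 7 (process(B)): A:[req] B:[]
After 8 (process(A)): A:[] B:[]
After 9 (send(from=B, to=A, msg='data')): A:[data] B:[]
After 10 (send(from=A, to=B, msg='start')): A:[data] B:[start]
After 11 (process(A)): A:[] B:[start]
After 12 (process(A)): A:[] B:[start]
After 13 (send(from=A, to=B, msg='ok')): A:[] B:[start,ok]
After 14 (process(B)): A:[] B:[ok]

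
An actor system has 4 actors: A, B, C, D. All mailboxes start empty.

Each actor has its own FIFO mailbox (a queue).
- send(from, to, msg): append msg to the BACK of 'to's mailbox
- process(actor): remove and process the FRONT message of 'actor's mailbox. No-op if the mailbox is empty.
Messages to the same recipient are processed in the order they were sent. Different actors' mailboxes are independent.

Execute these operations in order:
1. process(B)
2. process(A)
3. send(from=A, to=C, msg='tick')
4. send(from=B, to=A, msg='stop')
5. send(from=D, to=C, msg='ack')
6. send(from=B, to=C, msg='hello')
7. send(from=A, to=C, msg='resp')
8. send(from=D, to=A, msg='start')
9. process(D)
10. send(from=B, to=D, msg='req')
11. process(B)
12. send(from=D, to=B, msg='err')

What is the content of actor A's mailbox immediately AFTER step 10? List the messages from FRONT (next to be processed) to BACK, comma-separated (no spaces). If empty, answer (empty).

After 1 (process(B)): A:[] B:[] C:[] D:[]
After 2 (process(A)): A:[] B:[] C:[] D:[]
After 3 (send(from=A, to=C, msg='tick')): A:[] B:[] C:[tick] D:[]
After 4 (send(from=B, to=A, msg='stop')): A:[stop] B:[] C:[tick] D:[]
After 5 (send(from=D, to=C, msg='ack')): A:[stop] B:[] C:[tick,ack] D:[]
After 6 (send(from=B, to=C, msg='hello')): A:[stop] B:[] C:[tick,ack,hello] D:[]
After 7 (send(from=A, to=C, msg='resp')): A:[stop] B:[] C:[tick,ack,hello,resp] D:[]
After 8 (send(from=D, to=A, msg='start')): A:[stop,start] B:[] C:[tick,ack,hello,resp] D:[]
After 9 (process(D)): A:[stop,start] B:[] C:[tick,ack,hello,resp] D:[]
After 10 (send(from=B, to=D, msg='req')): A:[stop,start] B:[] C:[tick,ack,hello,resp] D:[req]

stop,start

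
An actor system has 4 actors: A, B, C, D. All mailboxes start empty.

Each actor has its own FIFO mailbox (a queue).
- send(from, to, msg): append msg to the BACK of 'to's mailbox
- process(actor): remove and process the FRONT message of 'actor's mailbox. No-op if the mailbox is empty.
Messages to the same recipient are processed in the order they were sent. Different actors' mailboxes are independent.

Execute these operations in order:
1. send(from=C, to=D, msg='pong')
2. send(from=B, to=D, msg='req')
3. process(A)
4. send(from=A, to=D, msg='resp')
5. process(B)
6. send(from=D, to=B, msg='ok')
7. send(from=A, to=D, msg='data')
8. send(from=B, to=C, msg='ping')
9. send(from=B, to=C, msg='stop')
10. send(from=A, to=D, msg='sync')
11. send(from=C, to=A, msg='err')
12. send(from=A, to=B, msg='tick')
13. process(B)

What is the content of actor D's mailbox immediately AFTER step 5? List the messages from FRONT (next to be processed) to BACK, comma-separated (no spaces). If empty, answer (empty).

After 1 (send(from=C, to=D, msg='pong')): A:[] B:[] C:[] D:[pong]
After 2 (send(from=B, to=D, msg='req')): A:[] B:[] C:[] D:[pong,req]
After 3 (process(A)): A:[] B:[] C:[] D:[pong,req]
After 4 (send(from=A, to=D, msg='resp')): A:[] B:[] C:[] D:[pong,req,resp]
After 5 (process(B)): A:[] B:[] C:[] D:[pong,req,resp]

pong,req,resp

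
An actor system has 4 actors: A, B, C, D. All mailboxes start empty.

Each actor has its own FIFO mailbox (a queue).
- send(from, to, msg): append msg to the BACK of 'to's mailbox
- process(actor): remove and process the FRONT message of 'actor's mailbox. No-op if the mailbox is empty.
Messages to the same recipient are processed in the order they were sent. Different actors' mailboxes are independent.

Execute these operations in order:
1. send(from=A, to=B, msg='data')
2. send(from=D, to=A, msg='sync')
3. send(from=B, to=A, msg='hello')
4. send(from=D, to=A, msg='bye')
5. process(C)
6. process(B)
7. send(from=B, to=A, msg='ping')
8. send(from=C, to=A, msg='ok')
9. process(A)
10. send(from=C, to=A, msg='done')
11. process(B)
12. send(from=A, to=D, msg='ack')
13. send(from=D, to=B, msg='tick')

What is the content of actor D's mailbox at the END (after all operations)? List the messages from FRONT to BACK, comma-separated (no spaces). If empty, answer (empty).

Answer: ack

Derivation:
After 1 (send(from=A, to=B, msg='data')): A:[] B:[data] C:[] D:[]
After 2 (send(from=D, to=A, msg='sync')): A:[sync] B:[data] C:[] D:[]
After 3 (send(from=B, to=A, msg='hello')): A:[sync,hello] B:[data] C:[] D:[]
After 4 (send(from=D, to=A, msg='bye')): A:[sync,hello,bye] B:[data] C:[] D:[]
After 5 (process(C)): A:[sync,hello,bye] B:[data] C:[] D:[]
After 6 (process(B)): A:[sync,hello,bye] B:[] C:[] D:[]
After 7 (send(from=B, to=A, msg='ping')): A:[sync,hello,bye,ping] B:[] C:[] D:[]
After 8 (send(from=C, to=A, msg='ok')): A:[sync,hello,bye,ping,ok] B:[] C:[] D:[]
After 9 (process(A)): A:[hello,bye,ping,ok] B:[] C:[] D:[]
After 10 (send(from=C, to=A, msg='done')): A:[hello,bye,ping,ok,done] B:[] C:[] D:[]
After 11 (process(B)): A:[hello,bye,ping,ok,done] B:[] C:[] D:[]
After 12 (send(from=A, to=D, msg='ack')): A:[hello,bye,ping,ok,done] B:[] C:[] D:[ack]
After 13 (send(from=D, to=B, msg='tick')): A:[hello,bye,ping,ok,done] B:[tick] C:[] D:[ack]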